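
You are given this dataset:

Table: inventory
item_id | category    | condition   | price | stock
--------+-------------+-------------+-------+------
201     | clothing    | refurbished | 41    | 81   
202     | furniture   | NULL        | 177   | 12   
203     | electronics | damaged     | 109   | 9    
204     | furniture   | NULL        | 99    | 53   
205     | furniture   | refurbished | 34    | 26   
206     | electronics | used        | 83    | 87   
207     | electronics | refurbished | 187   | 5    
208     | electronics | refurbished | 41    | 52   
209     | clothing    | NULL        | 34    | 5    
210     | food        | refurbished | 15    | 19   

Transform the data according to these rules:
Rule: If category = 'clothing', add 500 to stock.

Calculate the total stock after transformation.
1349

Step 1: Count records where category = 'clothing': 2
Step 2: Total bonus added: 2 × 500 = 1000
Step 3: Original sum of stock: 349
Step 4: Final sum = 349 + 1000 = 1349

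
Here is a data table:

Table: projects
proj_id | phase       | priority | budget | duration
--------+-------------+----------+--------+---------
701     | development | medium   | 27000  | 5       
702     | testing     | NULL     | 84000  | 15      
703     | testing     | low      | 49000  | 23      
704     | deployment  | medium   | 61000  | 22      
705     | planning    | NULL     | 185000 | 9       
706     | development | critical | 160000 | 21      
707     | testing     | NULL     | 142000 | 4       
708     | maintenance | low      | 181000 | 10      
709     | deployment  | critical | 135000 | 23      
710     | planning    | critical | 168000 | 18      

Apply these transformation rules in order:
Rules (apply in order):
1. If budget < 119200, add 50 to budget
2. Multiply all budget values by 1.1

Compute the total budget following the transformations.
1311420.0

Step 1: Apply Rule 1 - Add 50 to records with budget < 119200
  - 4 records affected: 221000 + (4 × 50) = 221200
  - Unaffected records: 971000
  - Sum after Rule 1: 1192200
Step 2: Apply Rule 2 - Multiply all by 1.1
  - 1192200 × 1.1 = 1311420.0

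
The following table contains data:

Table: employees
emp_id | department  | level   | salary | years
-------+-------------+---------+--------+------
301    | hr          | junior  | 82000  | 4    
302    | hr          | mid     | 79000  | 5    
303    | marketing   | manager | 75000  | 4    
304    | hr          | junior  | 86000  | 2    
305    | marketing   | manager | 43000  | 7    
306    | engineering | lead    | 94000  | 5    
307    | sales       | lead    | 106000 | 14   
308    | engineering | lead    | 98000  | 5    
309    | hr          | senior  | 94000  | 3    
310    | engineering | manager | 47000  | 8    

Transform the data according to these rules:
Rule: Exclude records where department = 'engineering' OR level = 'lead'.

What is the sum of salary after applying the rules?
459000

Step 1: Find records where department = 'engineering' OR level = 'lead'
Step 2: 4 records match, summing to 345000
Step 3: Original sum: 804000
Step 4: Remaining sum = 804000 - 345000 = 459000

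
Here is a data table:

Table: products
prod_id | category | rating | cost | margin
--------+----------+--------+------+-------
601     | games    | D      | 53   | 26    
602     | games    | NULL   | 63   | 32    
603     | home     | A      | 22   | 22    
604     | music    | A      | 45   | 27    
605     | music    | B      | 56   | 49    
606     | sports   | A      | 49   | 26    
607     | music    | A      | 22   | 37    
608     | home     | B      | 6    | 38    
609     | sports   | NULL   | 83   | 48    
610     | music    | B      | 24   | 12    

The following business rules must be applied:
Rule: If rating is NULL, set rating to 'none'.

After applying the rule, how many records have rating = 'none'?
2

Step 1: Count records where rating IS NULL
Step 2: Found 2 records with NULL rating
Step 3: These records will have rating set to 'none'
Step 4: Records already having rating = 'none': 0
Step 5: Answer: 2 + 0 = 2 records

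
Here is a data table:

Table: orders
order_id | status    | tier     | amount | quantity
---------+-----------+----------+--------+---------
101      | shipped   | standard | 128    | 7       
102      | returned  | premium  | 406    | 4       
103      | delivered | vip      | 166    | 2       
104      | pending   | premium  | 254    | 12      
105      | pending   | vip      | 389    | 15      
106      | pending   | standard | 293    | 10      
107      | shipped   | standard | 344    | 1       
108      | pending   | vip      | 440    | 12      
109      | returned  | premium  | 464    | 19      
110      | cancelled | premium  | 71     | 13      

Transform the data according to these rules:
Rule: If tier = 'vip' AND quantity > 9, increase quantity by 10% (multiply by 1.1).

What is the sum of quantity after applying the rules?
97.7

Step 1: Find records where tier = 'vip' AND quantity > 9
Step 2: 2 records match, summing to 27
Step 3: After multiplier: 27 × 1.1 = 29.7
Step 4: Unaffected records sum: 68
Step 5: Final sum = 29.7 + 68 = 97.7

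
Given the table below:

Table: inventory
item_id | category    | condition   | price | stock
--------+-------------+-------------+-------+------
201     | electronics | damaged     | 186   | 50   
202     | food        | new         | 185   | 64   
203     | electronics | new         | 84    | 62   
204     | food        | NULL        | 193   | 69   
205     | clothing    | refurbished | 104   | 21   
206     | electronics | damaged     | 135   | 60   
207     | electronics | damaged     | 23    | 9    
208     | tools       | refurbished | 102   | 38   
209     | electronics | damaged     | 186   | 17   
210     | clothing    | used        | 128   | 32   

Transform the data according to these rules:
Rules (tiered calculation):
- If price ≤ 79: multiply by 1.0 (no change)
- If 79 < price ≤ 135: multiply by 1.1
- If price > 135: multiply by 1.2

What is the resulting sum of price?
1531.3

Step 1: Tier 1 (price ≤ 79): 1 records, sum = 23 × 1.0 = 23.0
Step 2: Tier 2 (79 < price ≤ 135): 5 records, sum = 553 × 1.1 = 608.3
Step 3: Tier 3 (price > 135): 4 records, sum = 750 × 1.2 = 900.0
Step 4: Final sum = 23.0 + 608.3 + 900.0 = 1531.3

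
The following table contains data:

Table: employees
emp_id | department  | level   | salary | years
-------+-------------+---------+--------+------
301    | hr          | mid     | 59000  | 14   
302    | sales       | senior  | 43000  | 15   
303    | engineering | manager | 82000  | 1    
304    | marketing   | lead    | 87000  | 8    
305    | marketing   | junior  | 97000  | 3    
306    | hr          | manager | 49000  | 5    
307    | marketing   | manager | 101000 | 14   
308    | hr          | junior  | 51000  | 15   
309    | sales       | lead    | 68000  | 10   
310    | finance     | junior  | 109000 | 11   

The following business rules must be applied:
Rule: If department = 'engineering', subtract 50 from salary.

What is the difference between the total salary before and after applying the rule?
50

Step 1: Original sum of salary = 746000
Step 2: 1 records have department = 'engineering'
Step 3: Each affected record changes by -50
Step 4: Total change = 1 × -50 = -50
Step 5: New sum = 746000 + -50 = 745950
Step 6: Difference = |745950 - 746000| = 50
        (Sum decreased by 50)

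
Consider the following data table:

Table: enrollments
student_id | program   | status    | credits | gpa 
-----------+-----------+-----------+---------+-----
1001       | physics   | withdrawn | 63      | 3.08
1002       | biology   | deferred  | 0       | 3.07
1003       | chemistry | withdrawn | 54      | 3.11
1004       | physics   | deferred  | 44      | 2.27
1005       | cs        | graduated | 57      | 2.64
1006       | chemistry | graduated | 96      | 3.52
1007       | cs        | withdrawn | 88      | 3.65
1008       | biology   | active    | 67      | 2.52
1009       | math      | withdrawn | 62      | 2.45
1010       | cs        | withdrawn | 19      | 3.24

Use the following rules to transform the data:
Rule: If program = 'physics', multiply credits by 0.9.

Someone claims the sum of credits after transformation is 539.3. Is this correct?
Yes, the result is correct.

Step 1: Calculate the correct sum after transformation
Step 2: Apply multiplier 0.9 to records where program = 'physics'
Step 3: Correct result = 539.3
Step 4: Claimed result = 539.3
Step 5: 539.3 = 539.3 ✓
Conclusion: The claimed result is correct.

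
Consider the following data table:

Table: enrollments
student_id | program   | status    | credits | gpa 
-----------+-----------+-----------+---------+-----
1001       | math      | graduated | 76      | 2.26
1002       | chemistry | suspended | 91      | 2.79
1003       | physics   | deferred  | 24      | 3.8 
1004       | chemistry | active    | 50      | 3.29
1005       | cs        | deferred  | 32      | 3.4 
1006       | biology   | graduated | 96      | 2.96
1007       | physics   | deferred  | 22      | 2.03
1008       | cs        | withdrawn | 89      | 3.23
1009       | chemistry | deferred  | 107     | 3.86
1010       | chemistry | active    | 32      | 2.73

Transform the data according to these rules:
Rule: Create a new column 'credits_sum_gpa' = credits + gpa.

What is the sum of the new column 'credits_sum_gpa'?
649.35

Step 1: For each record, compute credits + gpa
Example calculations:
  76 + 2.26 = 78.26
  91 + 2.79 = 93.79
  24 + 3.8 = 27.8
  ...
Step 2: Sum all derived values
Step 3: Total = 649.35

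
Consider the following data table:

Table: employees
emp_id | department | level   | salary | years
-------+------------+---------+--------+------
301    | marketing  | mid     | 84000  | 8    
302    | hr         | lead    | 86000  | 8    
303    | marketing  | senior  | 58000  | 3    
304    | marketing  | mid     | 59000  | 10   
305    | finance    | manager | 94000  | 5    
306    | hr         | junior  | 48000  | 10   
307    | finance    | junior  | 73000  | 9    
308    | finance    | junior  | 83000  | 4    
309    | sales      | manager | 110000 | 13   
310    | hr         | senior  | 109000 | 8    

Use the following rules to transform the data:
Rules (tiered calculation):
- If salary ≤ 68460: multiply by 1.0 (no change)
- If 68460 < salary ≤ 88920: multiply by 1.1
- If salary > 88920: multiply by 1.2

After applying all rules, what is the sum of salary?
899200.0

Step 1: Tier 1 (salary ≤ 68460): 3 records, sum = 165000 × 1.0 = 165000.0
Step 2: Tier 2 (68460 < salary ≤ 88920): 4 records, sum = 326000 × 1.1 = 358600.0
Step 3: Tier 3 (salary > 88920): 3 records, sum = 313000 × 1.2 = 375600.0
Step 4: Final sum = 165000.0 + 358600.0 + 375600.0 = 899200.0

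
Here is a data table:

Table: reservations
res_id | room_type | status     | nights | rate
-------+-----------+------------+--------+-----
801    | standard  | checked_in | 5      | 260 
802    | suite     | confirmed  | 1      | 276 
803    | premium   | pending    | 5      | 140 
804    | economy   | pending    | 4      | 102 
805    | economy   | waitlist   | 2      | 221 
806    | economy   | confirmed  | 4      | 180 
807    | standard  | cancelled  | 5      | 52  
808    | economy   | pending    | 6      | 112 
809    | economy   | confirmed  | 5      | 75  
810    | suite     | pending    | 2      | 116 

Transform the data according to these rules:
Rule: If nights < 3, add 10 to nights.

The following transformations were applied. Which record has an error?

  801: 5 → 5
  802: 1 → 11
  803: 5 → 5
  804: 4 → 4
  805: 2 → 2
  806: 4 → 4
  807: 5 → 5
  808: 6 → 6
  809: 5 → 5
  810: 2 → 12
Record 805 has an error. The correct transformed value should be 12, not 2.

Step 1: Check each record against the rule
Step 2: Record 805 has nights = 2
Step 3: Since 2 < 3, the bonus should have been applied
Step 4: Correct value = 12, but claimed value = 2
Conclusion: Record 805 has the error.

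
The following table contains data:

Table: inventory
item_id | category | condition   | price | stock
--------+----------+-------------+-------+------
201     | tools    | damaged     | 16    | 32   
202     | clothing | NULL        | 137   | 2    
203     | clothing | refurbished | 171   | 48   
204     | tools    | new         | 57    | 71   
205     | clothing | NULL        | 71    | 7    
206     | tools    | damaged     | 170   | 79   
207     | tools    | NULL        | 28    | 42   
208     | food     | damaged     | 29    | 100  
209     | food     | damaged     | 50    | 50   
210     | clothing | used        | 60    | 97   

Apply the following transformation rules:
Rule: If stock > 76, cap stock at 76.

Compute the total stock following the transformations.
480

Step 1: 3 records have stock > 76
Step 2: These records originally summed to 276
Step 3: After capping: 3 × 76 = 228
Step 4: Unaffected records sum: 252
Step 5: Final sum = 228 + 252 = 480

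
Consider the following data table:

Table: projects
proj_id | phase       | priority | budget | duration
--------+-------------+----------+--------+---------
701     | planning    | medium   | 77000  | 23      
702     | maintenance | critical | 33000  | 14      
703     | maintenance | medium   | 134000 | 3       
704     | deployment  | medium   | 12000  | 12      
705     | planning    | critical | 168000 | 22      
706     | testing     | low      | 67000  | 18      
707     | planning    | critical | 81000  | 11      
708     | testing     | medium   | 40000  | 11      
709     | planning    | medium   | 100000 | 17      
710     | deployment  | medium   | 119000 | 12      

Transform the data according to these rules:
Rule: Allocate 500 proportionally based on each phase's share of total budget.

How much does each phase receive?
deployment: 78.82, maintenance: 100.48, planning: 256.32, testing: 64.38

Step 1: Calculate total budget = 831000
Step 2: Calculate each phase's proportion:
  deployment: 131000/831000 = 15.76% → 78.82
  maintenance: 167000/831000 = 20.10% → 100.48
  planning: 426000/831000 = 51.26% → 256.32
  testing: 107000/831000 = 12.88% → 64.38
Step 3: Verify: sum of allocations ≈ 500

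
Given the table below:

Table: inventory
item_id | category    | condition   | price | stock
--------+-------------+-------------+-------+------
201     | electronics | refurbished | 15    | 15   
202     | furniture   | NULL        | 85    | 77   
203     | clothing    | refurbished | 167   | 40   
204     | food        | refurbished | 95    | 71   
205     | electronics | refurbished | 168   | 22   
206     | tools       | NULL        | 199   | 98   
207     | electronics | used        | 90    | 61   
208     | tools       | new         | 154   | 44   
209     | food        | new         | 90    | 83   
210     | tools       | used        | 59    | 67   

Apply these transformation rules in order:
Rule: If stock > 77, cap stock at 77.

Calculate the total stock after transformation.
551

Step 1: 2 records have stock > 77
Step 2: These records originally summed to 181
Step 3: After capping: 2 × 77 = 154
Step 4: Unaffected records sum: 397
Step 5: Final sum = 154 + 397 = 551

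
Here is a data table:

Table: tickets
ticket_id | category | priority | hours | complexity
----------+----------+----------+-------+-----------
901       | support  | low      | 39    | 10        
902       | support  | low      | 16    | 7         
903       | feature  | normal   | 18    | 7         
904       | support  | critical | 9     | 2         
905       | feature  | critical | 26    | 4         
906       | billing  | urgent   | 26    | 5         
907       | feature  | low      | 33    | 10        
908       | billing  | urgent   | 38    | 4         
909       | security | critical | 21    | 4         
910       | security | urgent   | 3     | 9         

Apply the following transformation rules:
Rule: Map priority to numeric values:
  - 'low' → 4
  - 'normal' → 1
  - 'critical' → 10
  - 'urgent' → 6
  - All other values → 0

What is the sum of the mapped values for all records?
61

Step 1: Apply mapping to each record
Step 2: Count by status:
  'low': 3 records × 4 = 12
  'normal': 1 records × 1 = 1
  'critical': 3 records × 10 = 30
  'urgent': 3 records × 6 = 18
Step 3: Sum all mapped values = 61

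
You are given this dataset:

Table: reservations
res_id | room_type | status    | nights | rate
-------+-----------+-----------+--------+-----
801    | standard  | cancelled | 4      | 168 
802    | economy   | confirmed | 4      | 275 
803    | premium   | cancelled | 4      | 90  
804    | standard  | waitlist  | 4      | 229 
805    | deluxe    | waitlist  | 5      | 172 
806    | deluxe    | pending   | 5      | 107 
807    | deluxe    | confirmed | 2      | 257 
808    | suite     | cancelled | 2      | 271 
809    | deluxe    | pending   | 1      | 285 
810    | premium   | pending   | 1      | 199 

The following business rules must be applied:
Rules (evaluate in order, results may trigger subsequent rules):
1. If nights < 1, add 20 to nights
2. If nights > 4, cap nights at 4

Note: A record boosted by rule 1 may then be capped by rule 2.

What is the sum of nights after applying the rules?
30

Step 1: Apply rule 1 to records with nights < 1
  - 0 records get bonus of 20
  - Of these, 0 records then exceed 4 and get capped
Step 2: Apply rule 2 to records with nights > 4
  - 2 records (original) are capped
Step 3: Calculate final sum = 30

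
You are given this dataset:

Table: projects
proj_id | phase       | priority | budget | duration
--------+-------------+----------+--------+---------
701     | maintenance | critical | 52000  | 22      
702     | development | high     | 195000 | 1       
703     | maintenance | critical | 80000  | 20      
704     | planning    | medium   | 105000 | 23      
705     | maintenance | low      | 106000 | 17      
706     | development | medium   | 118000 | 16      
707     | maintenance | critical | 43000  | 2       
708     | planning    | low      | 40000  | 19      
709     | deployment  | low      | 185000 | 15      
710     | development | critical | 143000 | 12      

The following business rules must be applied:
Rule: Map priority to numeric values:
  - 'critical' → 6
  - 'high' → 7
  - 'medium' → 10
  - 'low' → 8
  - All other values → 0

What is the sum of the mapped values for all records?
75

Step 1: Apply mapping to each record
Step 2: Count by status:
  'critical': 4 records × 6 = 24
  'high': 1 records × 7 = 7
  'medium': 2 records × 10 = 20
  'low': 3 records × 8 = 24
Step 3: Sum all mapped values = 75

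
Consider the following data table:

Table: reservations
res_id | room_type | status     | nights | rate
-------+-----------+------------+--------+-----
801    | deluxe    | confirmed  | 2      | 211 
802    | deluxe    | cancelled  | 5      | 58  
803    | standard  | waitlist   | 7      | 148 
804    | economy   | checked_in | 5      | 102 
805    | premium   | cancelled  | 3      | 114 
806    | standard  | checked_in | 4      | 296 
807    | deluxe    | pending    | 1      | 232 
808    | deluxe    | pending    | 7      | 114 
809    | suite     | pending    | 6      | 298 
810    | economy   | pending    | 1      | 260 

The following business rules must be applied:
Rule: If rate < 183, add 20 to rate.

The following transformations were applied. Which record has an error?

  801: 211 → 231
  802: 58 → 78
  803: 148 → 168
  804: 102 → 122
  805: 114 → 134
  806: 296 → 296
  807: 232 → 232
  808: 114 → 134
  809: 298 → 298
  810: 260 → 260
Record 801 has an error. The correct transformed value should be 211, not 231.

Step 1: Check each record against the rule
Step 2: Record 801 has rate = 211
Step 3: Since 211 >= 183, the bonus should not have been applied
Step 4: Correct value = 211, but claimed value = 231
Conclusion: Record 801 has the error.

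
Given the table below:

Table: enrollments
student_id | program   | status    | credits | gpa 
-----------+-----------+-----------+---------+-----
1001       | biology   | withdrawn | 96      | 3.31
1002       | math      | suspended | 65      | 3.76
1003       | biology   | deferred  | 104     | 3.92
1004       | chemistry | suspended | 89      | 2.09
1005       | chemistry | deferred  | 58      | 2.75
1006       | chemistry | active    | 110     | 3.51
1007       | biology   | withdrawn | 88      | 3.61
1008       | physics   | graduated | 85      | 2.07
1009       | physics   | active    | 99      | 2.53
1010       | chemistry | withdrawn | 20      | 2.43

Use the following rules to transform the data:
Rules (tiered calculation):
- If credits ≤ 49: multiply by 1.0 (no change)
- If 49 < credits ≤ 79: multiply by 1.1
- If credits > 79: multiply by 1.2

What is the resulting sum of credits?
960.5

Step 1: Tier 1 (credits ≤ 49): 1 records, sum = 20 × 1.0 = 20.0
Step 2: Tier 2 (49 < credits ≤ 79): 2 records, sum = 123 × 1.1 = 135.3
Step 3: Tier 3 (credits > 79): 7 records, sum = 671 × 1.2 = 805.2
Step 4: Final sum = 20.0 + 135.3 + 805.2 = 960.5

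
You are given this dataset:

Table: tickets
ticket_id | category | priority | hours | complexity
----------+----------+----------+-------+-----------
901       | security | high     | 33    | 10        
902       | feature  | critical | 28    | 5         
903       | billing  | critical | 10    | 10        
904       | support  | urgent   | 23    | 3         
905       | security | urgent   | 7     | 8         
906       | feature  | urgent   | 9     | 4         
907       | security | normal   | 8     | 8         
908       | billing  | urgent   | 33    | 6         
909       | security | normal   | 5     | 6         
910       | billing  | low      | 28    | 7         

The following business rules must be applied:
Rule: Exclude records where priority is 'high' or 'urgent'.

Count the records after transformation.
5

Step 1: Count records to exclude
  - 1 (high) + 4 (urgent) = 5 records
Step 2: Total records: 10
Step 3: Remaining = 10 - 5 = 5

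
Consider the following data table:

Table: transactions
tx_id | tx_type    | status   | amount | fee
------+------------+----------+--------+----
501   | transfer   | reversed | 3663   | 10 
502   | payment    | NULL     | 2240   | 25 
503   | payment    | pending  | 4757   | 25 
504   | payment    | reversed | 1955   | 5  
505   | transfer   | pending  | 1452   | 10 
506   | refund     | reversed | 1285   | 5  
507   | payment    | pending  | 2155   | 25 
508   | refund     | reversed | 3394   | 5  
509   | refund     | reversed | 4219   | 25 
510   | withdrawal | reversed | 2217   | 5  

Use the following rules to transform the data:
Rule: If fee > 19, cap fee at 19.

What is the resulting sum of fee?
116

Step 1: 4 records have fee > 19
Step 2: These records originally summed to 100
Step 3: After capping: 4 × 19 = 76
Step 4: Unaffected records sum: 40
Step 5: Final sum = 76 + 40 = 116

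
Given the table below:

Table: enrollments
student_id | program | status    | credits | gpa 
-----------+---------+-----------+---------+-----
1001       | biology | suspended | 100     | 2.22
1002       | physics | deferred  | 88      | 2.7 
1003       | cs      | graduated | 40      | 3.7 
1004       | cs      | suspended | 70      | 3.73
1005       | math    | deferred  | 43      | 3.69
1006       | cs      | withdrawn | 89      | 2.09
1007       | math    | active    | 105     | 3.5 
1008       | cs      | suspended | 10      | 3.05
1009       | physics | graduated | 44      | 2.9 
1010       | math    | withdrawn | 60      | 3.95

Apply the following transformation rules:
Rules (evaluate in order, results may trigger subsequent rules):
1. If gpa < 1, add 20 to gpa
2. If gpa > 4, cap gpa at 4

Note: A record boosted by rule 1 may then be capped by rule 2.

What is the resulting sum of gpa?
31.53

Step 1: Apply rule 1 to records with gpa < 1
  - 0 records get bonus of 20
  - Of these, 0 records then exceed 4 and get capped
Step 2: Apply rule 2 to records with gpa > 4
  - 0 records (original) are capped
Step 3: Calculate final sum = 31.53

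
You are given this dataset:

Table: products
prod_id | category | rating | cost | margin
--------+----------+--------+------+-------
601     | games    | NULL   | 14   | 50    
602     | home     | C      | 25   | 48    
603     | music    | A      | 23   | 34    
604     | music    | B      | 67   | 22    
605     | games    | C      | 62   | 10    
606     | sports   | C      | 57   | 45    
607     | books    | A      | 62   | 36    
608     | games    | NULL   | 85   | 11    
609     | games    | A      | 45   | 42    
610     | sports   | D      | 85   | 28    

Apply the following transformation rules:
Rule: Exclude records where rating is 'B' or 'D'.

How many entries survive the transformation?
8

Step 1: Count records to exclude
  - 1 (B) + 1 (D) = 2 records
Step 2: Total records: 10
Step 3: Remaining = 10 - 2 = 8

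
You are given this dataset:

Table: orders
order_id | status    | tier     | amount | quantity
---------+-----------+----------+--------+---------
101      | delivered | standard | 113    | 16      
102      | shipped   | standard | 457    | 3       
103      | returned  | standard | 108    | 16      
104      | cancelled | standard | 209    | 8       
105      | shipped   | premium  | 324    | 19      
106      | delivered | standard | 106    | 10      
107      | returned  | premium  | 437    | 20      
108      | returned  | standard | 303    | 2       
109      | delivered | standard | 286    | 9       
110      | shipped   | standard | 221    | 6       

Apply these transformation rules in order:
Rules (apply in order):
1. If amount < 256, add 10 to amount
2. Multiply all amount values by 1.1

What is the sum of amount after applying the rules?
2875.4

Step 1: Apply Rule 1 - Add 10 to records with amount < 256
  - 5 records affected: 757 + (5 × 10) = 807
  - Unaffected records: 1807
  - Sum after Rule 1: 2614
Step 2: Apply Rule 2 - Multiply all by 1.1
  - 2614 × 1.1 = 2875.4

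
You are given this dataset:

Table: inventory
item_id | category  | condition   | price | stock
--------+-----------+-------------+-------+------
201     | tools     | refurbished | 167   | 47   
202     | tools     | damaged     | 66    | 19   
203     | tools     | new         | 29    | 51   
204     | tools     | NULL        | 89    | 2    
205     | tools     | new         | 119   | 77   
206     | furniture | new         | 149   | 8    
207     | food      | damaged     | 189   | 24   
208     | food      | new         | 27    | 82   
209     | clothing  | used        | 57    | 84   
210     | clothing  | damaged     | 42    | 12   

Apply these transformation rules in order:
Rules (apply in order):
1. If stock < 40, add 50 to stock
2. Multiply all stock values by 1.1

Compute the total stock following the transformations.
721.6

Step 1: Apply Rule 1 - Add 50 to records with stock < 40
  - 5 records affected: 65 + (5 × 50) = 315
  - Unaffected records: 341
  - Sum after Rule 1: 656
Step 2: Apply Rule 2 - Multiply all by 1.1
  - 656 × 1.1 = 721.6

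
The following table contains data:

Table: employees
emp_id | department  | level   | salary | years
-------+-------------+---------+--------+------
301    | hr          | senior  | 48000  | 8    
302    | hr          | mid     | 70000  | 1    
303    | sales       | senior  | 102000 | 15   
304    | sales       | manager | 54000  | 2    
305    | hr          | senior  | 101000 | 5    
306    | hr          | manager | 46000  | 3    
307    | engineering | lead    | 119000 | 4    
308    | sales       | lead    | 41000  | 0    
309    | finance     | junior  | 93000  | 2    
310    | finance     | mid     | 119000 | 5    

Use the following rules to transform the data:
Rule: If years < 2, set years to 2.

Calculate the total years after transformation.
48

Step 1: 2 records have years < 2
Step 2: These records originally summed to 1
Step 3: After setting to minimum: 2 × 2 = 4
Step 4: Unaffected records sum: 44
Step 5: Final sum = 4 + 44 = 48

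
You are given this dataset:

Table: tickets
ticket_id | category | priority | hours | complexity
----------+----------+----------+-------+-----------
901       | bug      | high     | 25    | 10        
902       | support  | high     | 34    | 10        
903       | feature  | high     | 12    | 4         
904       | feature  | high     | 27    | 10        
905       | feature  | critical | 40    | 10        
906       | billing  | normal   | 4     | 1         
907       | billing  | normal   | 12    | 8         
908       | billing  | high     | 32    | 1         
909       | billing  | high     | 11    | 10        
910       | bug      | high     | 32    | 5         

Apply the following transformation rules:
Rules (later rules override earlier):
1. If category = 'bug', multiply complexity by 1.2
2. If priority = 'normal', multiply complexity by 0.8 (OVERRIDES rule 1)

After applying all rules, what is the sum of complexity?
70.2

Step 1: Rule 2 takes priority for records with priority = 'normal'
  - 2 records: 9 × 0.8 = 7.2
Step 2: Rule 1 applies to remaining records with category = 'bug'
  - 2 records: 15 × 1.2 = 18.0
Step 3: Other records unchanged: 45
Step 4: Final sum = 7.2 + 18.0 + 45 = 70.2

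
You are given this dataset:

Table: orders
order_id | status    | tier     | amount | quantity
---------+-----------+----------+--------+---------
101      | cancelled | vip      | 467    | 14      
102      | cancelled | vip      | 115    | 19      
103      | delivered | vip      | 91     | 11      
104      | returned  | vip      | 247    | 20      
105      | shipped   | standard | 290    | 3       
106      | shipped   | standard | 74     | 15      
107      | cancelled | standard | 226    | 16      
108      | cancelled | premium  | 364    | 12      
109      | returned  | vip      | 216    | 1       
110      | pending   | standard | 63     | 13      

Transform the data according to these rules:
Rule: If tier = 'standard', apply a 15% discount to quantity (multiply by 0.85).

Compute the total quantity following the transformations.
116.95

Step 1: Records with tier = 'standard' have total quantity = 47
Step 2: Apply multiplier: 47 × 0.85 = 39.95
Step 3: Other records total: 77
Step 4: Final sum = 39.95 + 77 = 116.95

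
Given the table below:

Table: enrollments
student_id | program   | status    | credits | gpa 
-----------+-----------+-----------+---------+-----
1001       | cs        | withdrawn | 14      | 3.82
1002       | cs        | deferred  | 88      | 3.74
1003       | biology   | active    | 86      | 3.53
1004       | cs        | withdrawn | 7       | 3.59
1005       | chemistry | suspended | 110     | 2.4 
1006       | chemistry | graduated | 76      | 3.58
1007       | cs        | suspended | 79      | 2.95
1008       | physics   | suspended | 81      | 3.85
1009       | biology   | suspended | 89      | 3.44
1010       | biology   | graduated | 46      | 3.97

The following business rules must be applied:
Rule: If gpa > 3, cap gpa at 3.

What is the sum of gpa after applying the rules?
29.35

Step 1: 8 records have gpa > 3
Step 2: These records originally summed to 29.52
Step 3: After capping: 8 × 3 = 24
Step 4: Unaffected records sum: 5.35
Step 5: Final sum = 24 + 5.35 = 29.35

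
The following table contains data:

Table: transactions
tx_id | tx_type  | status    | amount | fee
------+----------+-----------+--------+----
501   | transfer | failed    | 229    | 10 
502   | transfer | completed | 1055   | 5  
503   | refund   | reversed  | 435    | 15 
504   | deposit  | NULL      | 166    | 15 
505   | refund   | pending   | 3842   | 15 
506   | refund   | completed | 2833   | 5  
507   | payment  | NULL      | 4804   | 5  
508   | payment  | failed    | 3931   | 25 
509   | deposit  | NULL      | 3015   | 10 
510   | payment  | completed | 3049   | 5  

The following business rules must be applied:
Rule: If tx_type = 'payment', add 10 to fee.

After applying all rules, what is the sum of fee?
140

Step 1: Count records where tx_type = 'payment': 3
Step 2: Total bonus added: 3 × 10 = 30
Step 3: Original sum of fee: 110
Step 4: Final sum = 110 + 30 = 140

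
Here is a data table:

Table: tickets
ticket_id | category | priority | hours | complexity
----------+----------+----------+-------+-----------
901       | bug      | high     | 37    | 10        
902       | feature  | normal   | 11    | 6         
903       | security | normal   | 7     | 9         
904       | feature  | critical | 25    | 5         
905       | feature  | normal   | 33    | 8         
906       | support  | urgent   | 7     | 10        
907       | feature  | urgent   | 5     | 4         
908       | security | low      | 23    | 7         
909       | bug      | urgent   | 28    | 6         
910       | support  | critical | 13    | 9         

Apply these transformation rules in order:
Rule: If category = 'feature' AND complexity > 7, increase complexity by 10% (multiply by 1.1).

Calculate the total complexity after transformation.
74.8

Step 1: Find records where category = 'feature' AND complexity > 7
Step 2: 1 records match, summing to 8
Step 3: After multiplier: 8 × 1.1 = 8.8
Step 4: Unaffected records sum: 66
Step 5: Final sum = 8.8 + 66 = 74.8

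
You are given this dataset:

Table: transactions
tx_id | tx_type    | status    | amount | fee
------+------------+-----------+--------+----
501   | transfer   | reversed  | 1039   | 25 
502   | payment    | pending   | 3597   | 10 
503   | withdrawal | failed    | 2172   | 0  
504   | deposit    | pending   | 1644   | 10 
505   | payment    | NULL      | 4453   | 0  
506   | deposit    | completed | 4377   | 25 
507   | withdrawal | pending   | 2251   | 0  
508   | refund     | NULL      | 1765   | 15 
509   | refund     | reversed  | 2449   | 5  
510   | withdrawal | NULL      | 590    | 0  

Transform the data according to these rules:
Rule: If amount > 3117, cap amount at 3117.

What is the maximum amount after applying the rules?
3117

Step 1: Original maximum amount = 4453
Step 2: Apply cap at 3117
Step 3: 3 records had amount > 3117 and were capped
Step 4: Maximum after transformation = 3117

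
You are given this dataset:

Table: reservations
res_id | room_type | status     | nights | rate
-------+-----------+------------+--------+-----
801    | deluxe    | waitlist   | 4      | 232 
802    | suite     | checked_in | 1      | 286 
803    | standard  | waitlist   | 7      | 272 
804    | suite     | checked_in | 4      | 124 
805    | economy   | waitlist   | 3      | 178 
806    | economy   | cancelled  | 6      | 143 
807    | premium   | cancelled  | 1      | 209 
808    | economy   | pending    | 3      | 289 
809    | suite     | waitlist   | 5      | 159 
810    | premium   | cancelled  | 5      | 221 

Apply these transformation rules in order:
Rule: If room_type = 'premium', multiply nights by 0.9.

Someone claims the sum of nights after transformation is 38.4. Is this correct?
Yes, the result is correct.

Step 1: Calculate the correct sum after transformation
Step 2: Apply multiplier 0.9 to records where room_type = 'premium'
Step 3: Correct result = 38.4
Step 4: Claimed result = 38.4
Step 5: 38.4 = 38.4 ✓
Conclusion: The claimed result is correct.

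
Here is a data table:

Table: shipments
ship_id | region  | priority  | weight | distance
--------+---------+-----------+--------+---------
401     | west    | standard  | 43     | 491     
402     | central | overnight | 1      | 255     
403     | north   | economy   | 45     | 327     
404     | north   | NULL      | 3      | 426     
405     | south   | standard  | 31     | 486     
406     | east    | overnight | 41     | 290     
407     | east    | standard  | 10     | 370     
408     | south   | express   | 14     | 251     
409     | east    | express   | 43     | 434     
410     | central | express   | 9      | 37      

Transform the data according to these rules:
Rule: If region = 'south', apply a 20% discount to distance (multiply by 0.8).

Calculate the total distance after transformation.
3219.6

Step 1: Records with region = 'south' have total distance = 737
Step 2: Apply multiplier: 737 × 0.8 = 589.6
Step 3: Other records total: 2630
Step 4: Final sum = 589.6 + 2630 = 3219.6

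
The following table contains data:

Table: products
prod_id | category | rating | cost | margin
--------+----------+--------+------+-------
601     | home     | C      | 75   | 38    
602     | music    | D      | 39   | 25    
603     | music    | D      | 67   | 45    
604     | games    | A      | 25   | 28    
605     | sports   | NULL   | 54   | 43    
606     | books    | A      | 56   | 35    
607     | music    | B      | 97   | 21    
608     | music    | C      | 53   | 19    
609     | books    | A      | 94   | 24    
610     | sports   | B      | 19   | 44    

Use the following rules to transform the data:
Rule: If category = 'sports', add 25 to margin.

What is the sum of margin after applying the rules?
372

Step 1: Count records where category = 'sports': 2
Step 2: Total bonus added: 2 × 25 = 50
Step 3: Original sum of margin: 322
Step 4: Final sum = 322 + 50 = 372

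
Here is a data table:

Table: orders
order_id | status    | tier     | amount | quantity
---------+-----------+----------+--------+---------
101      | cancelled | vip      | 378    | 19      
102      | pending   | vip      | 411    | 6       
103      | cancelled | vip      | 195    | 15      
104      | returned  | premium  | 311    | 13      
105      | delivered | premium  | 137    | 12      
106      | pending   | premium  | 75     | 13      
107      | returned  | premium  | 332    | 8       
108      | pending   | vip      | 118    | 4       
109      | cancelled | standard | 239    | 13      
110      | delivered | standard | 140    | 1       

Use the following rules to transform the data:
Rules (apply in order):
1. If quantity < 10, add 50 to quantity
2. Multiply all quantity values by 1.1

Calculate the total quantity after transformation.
334.4

Step 1: Apply Rule 1 - Add 50 to records with quantity < 10
  - 4 records affected: 19 + (4 × 50) = 219
  - Unaffected records: 85
  - Sum after Rule 1: 304
Step 2: Apply Rule 2 - Multiply all by 1.1
  - 304 × 1.1 = 334.4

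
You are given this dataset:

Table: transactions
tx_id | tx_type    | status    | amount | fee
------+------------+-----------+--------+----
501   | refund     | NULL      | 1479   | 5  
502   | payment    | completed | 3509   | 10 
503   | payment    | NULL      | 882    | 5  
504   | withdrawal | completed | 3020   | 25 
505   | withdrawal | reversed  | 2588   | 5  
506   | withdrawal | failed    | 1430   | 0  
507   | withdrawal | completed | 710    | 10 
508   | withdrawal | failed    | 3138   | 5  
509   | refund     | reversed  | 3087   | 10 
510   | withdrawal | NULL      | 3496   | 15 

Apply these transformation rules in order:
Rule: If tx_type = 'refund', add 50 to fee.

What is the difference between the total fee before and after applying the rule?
100

Step 1: Original sum of fee = 90
Step 2: 2 records have tx_type = 'refund'
Step 3: Each affected record changes by 50
Step 4: Total change = 2 × 50 = 100
Step 5: New sum = 90 + 100 = 190
Step 6: Difference = |190 - 90| = 100
        (Sum increased by 100)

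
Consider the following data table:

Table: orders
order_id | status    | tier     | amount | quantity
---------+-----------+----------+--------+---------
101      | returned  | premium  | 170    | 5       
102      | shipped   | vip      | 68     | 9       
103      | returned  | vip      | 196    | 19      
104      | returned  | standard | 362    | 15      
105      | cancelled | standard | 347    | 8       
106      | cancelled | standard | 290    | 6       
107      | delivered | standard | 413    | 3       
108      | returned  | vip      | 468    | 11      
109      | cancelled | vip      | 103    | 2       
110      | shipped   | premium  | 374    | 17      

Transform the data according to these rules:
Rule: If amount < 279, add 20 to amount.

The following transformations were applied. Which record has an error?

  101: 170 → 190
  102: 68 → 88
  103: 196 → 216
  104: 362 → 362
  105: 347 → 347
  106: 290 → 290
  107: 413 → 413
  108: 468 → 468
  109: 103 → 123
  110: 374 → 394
Record 110 has an error. The correct transformed value should be 374, not 394.

Step 1: Check each record against the rule
Step 2: Record 110 has amount = 374
Step 3: Since 374 >= 279, the bonus should not have been applied
Step 4: Correct value = 374, but claimed value = 394
Conclusion: Record 110 has the error.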